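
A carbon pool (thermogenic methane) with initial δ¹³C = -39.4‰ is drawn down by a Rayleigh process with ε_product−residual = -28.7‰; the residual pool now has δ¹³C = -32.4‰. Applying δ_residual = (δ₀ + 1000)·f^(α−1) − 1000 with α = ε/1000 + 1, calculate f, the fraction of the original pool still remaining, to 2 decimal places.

α − 1 = ε/1000 = -0.0287
(δ_res + 1000)/(δ₀ + 1000) = (-32.4 + 1000)/(-39.4 + 1000) = 967.6/960.6 = 1.007287
f = 1.007287^(1/-0.0287) = exp(ln(1.007287)/-0.0287) = exp(0.00726/-0.0287)
f = exp(-0.2530) = 0.7765

0.78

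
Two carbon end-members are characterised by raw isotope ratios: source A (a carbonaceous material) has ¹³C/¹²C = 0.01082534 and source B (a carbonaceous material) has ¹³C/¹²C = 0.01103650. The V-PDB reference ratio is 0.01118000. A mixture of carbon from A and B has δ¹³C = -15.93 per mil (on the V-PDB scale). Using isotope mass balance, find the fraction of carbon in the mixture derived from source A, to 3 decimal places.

0.164

δ_A = (0.01082534/0.01118000 − 1)×1000 = (0.968277 − 1)×1000 = -31.723 per mil
δ_B = (0.01103650/0.01118000 − 1)×1000 = (0.987165 − 1)×1000 = -12.835 per mil
f_A = (δ_mix − δ_B)/(δ_A − δ_B) = (-15.93 − (-12.835))/(-31.723 − (-12.835))
f_A = -3.095 / -18.887 = 0.1638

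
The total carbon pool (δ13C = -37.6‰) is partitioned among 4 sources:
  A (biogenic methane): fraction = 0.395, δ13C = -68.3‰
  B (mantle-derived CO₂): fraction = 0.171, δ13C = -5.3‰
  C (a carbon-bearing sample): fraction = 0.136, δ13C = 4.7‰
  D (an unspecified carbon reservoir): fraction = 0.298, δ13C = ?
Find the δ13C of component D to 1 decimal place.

-34.7‰

Isotope mass balance: δ_bulk = Σ fᵢ·δᵢ.
-37.6 = 0.395×(-68.3) + 0.171×(-5.3) + 0.136×(4.7) + 0.298×δ_D
0.298·δ_D = -37.6 − (-27.246) = -10.354
δ_D = -10.354 / 0.298 = -34.75‰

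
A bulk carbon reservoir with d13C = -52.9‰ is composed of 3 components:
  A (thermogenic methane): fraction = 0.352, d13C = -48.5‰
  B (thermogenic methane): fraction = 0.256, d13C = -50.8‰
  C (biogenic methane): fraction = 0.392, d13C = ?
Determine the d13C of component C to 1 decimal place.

-58.2‰

Isotope mass balance: δ_bulk = Σ fᵢ·δᵢ.
-52.9 = 0.352×(-48.5) + 0.256×(-50.8) + 0.392×δ_C
0.392·δ_C = -52.9 − (-30.077) = -22.823
δ_C = -22.823 / 0.392 = -58.22‰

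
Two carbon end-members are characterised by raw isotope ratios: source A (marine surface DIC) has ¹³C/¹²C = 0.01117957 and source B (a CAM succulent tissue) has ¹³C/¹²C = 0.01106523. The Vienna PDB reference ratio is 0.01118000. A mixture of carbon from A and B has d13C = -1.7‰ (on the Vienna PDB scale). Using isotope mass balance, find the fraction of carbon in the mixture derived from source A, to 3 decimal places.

0.838

δ_A = (0.01117957/0.01118000 − 1)×1000 = (0.999962 − 1)×1000 = -0.038‰
δ_B = (0.01106523/0.01118000 − 1)×1000 = (0.989734 − 1)×1000 = -10.266‰
f_A = (δ_mix − δ_B)/(δ_A − δ_B) = (-1.7 − (-10.266))/(-0.038 − (-10.266))
f_A = 8.566 / 10.227 = 0.8375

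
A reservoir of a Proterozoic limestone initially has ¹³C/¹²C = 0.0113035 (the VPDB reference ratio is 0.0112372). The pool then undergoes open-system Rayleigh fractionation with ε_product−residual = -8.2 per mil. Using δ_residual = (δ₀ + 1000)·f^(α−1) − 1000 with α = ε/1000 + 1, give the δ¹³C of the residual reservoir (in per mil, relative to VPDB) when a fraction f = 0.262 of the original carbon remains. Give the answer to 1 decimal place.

δ₀ = (0.0113035/0.0112372 − 1)×1000 = (1.005900 − 1)×1000 = 5.900 per mil
α − 1 = ε/1000 = -0.0082
f^(α−1) = 0.262^(-0.0082) = 1.011044
δ_res = (5.900 + 1000) × 1.011044 − 1000 = 1017.009 − 1000 = 17.01 per mil

17.0 per mil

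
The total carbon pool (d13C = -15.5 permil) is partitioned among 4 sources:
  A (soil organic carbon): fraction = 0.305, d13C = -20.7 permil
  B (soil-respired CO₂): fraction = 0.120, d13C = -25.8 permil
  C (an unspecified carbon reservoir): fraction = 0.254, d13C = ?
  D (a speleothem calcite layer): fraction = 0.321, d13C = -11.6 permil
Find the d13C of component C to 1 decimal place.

Isotope mass balance: δ_bulk = Σ fᵢ·δᵢ.
-15.5 = 0.305×(-20.7) + 0.120×(-25.8) + 0.254×δ_C + 0.321×(-11.6)
0.254·δ_C = -15.5 − (-13.133) = -2.367
δ_C = -2.367 / 0.254 = -9.32 permil

-9.3 permil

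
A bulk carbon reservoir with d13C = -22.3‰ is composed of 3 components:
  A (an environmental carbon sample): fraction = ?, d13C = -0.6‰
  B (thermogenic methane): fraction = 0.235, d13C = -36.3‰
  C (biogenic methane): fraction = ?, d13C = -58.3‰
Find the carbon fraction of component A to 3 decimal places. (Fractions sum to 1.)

Let f_A and f_C be the unknown fractions; fractions sum to 1 so f_A + f_C = 0.765.
Mass balance: Σ fᵢ·δᵢ = δ_bulk ⇒ f_A·(-0.6) + f_C·(-58.3) = -22.3 − (-8.530) = -13.770
Substitute f_C = 0.765 − f_A:
f_A·(-0.6 − -58.3) = -13.770 − 0.765×(-58.3) = 30.830
f_A = 30.830 / 57.7 = 0.5343

0.534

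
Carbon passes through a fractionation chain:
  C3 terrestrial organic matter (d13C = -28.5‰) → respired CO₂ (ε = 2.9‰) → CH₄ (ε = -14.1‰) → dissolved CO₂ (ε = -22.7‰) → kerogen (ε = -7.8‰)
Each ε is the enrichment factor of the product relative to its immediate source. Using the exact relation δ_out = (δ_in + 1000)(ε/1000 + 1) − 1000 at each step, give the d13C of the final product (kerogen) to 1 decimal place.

-68.5‰

step 1: δ = (-28.50 + 1000)·(2.9/1000 + 1) − 1000 = -25.68‰
step 2: δ = (-25.68 + 1000)·(-14.1/1000 + 1) − 1000 = -39.42‰
step 3: δ = (-39.42 + 1000)·(-22.7/1000 + 1) − 1000 = -61.23‰
step 4: δ = (-61.23 + 1000)·(-7.8/1000 + 1) − 1000 = -68.55‰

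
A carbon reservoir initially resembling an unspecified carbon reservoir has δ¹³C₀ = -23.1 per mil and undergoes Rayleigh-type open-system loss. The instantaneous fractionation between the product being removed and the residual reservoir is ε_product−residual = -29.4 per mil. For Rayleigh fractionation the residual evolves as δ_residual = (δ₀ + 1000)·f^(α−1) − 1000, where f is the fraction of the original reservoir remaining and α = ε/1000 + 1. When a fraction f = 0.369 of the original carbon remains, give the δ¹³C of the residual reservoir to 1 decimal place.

Rayleigh residual: δ_res = (δ₀ + 1000)·f^(α−1) − 1000
α = ε/1000 + 1 = 0.97060, so α − 1 = -0.02940
f^(α−1) = 0.369^(-0.02940) = 1.029744
δ_res = (-23.1 + 1000) × 1.029744 − 1000 = 1005.957 − 1000 = 5.96 per mil

6.0 per mil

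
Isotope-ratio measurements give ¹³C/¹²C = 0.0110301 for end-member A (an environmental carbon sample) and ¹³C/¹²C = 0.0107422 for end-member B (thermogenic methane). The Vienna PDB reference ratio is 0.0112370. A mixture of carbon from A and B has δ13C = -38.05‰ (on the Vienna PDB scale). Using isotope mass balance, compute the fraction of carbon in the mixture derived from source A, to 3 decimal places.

δ_A = (0.0110301/0.0112370 − 1)×1000 = (0.981588 − 1)×1000 = -18.412‰
δ_B = (0.0107422/0.0112370 − 1)×1000 = (0.955967 − 1)×1000 = -44.033‰
f_A = (δ_mix − δ_B)/(δ_A − δ_B) = (-38.05 − (-44.033))/(-18.412 − (-44.033))
f_A = 5.983 / 25.621 = 0.2335

0.234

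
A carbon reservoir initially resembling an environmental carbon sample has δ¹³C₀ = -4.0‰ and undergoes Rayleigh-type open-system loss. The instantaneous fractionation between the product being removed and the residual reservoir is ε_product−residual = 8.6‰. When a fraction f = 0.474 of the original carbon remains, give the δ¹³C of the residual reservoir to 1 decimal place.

Rayleigh residual: δ_res = (δ₀ + 1000)·f^(α−1) − 1000
α = ε/1000 + 1 = 1.00860, so α − 1 = 0.00860
f^(α−1) = 0.474^(0.00860) = 0.993600
δ_res = (-4.0 + 1000) × 0.993600 − 1000 = 989.626 − 1000 = -10.37‰

-10.4‰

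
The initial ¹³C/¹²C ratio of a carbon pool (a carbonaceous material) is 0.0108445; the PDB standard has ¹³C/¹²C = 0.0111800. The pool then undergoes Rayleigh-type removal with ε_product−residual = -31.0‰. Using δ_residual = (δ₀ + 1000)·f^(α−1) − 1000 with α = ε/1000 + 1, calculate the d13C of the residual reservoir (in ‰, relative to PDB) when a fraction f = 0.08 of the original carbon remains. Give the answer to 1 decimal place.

δ₀ = (0.0108445/0.0111800 − 1)×1000 = (0.969991 − 1)×1000 = -30.009‰
α − 1 = ε/1000 = -0.0310
f^(α−1) = 0.08^(-0.0310) = 1.081444
δ_res = (-30.009 + 1000) × 1.081444 − 1000 = 1048.991 − 1000 = 48.99‰

49.0‰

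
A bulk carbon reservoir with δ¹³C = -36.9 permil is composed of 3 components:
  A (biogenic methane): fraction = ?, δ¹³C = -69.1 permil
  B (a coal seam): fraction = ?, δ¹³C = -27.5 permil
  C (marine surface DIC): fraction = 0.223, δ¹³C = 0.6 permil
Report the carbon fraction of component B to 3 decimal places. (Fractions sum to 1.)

0.400

Let f_B and f_A be the unknown fractions; fractions sum to 1 so f_B + f_A = 0.777.
Mass balance: Σ fᵢ·δᵢ = δ_bulk ⇒ f_B·(-27.5) + f_A·(-69.1) = -36.9 − (0.134) = -37.034
Substitute f_A = 0.777 − f_B:
f_B·(-27.5 − -69.1) = -37.034 − 0.777×(-69.1) = 16.657
f_B = 16.657 / 41.6 = 0.4004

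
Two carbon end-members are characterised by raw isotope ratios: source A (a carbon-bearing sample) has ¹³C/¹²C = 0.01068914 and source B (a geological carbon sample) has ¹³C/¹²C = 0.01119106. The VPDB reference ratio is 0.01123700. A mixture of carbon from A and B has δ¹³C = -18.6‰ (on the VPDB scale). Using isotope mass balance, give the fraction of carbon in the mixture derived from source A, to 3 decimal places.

0.325

δ_A = (0.01068914/0.01123700 − 1)×1000 = (0.951245 − 1)×1000 = -48.755‰
δ_B = (0.01119106/0.01123700 − 1)×1000 = (0.995912 − 1)×1000 = -4.088‰
f_A = (δ_mix − δ_B)/(δ_A − δ_B) = (-18.6 − (-4.088))/(-48.755 − (-4.088))
f_A = -14.512 / -44.667 = 0.3249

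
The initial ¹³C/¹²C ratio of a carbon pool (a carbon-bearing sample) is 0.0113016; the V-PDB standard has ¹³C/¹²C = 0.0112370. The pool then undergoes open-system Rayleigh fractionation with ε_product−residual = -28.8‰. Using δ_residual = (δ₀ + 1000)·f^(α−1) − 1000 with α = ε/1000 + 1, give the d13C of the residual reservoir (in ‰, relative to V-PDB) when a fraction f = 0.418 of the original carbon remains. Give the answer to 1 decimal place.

31.3‰

δ₀ = (0.0113016/0.0112370 − 1)×1000 = (1.005749 − 1)×1000 = 5.749‰
α − 1 = ε/1000 = -0.0288
f^(α−1) = 0.418^(-0.0288) = 1.025440
δ_res = (5.749 + 1000) × 1.025440 − 1000 = 1031.335 − 1000 = 31.33‰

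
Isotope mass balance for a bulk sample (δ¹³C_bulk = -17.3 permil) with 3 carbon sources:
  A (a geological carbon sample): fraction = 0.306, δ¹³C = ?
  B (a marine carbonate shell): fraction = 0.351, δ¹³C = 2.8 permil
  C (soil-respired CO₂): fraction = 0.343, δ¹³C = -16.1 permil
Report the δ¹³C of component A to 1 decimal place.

-41.7 permil

Isotope mass balance: δ_bulk = Σ fᵢ·δᵢ.
-17.3 = 0.306×δ_A + 0.351×(2.8) + 0.343×(-16.1)
0.306·δ_A = -17.3 − (-4.540) = -12.761
δ_A = -12.761 / 0.306 = -41.70 permil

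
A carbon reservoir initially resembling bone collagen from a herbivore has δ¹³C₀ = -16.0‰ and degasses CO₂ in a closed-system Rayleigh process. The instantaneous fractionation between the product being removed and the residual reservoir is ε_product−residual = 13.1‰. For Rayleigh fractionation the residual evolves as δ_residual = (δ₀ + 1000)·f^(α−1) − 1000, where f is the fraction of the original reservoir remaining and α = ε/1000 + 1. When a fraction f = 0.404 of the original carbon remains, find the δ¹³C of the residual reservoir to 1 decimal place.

-27.6‰

Rayleigh residual: δ_res = (δ₀ + 1000)·f^(α−1) − 1000
α = ε/1000 + 1 = 1.01310, so α − 1 = 0.01310
f^(α−1) = 0.404^(0.01310) = 0.988197
δ_res = (-16.0 + 1000) × 0.988197 − 1000 = 972.386 − 1000 = -27.61‰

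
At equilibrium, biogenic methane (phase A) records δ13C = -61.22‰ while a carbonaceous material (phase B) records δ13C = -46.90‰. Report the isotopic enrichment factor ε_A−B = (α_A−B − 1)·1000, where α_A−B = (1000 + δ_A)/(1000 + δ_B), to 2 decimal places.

-15.02‰

α_A−B = (1000 + -61.22) / (1000 + -46.90) = 938.78 / 953.10 = 0.984975
ε_A−B = (0.984975 − 1) × 1000 = -15.025‰
(The approximation ε ≈ δ_A − δ_B would give -14.32‰.)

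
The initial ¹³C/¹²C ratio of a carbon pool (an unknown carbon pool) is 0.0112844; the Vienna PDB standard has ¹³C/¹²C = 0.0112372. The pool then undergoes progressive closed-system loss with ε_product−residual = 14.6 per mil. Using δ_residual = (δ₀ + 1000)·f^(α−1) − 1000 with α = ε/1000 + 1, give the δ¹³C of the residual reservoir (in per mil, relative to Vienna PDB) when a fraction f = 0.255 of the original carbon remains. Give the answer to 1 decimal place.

-15.6 per mil

δ₀ = (0.0112844/0.0112372 − 1)×1000 = (1.004200 − 1)×1000 = 4.200 per mil
α − 1 = ε/1000 = 0.0146
f^(α−1) = 0.255^(0.0146) = 0.980247
δ_res = (4.200 + 1000) × 0.980247 − 1000 = 984.364 − 1000 = -15.64 per mil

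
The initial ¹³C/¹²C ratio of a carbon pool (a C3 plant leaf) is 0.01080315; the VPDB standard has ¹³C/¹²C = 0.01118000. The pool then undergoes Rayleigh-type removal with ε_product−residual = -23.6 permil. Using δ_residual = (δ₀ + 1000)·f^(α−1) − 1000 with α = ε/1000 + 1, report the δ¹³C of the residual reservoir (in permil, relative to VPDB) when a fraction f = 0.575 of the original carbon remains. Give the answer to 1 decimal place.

-21.0 permil

δ₀ = (0.01080315/0.01118000 − 1)×1000 = (0.966292 − 1)×1000 = -33.708 permil
α − 1 = ε/1000 = -0.0236
f^(α−1) = 0.575^(-0.0236) = 1.013146
δ_res = (-33.708 + 1000) × 1.013146 − 1000 = 978.995 − 1000 = -21.01 permil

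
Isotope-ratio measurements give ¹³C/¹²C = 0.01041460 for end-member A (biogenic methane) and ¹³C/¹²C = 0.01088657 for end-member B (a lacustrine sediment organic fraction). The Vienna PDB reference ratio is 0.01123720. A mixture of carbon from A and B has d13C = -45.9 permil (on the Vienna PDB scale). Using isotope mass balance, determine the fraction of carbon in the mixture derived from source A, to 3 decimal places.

0.350

δ_A = (0.01041460/0.01123720 − 1)×1000 = (0.926797 − 1)×1000 = -73.203 permil
δ_B = (0.01088657/0.01123720 − 1)×1000 = (0.968797 − 1)×1000 = -31.203 permil
f_A = (δ_mix − δ_B)/(δ_A − δ_B) = (-45.9 − (-31.203))/(-73.203 − (-31.203))
f_A = -14.697 / -42.001 = 0.3499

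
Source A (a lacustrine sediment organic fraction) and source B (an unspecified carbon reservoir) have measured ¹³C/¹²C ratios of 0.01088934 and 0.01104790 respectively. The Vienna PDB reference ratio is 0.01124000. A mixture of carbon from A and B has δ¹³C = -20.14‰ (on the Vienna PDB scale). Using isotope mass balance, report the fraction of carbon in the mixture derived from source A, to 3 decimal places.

0.216

δ_A = (0.01088934/0.01124000 − 1)×1000 = (0.968802 − 1)×1000 = -31.198‰
δ_B = (0.01104790/0.01124000 − 1)×1000 = (0.982909 − 1)×1000 = -17.091‰
f_A = (δ_mix − δ_B)/(δ_A − δ_B) = (-20.14 − (-17.091))/(-31.198 − (-17.091))
f_A = -3.049 / -14.107 = 0.2162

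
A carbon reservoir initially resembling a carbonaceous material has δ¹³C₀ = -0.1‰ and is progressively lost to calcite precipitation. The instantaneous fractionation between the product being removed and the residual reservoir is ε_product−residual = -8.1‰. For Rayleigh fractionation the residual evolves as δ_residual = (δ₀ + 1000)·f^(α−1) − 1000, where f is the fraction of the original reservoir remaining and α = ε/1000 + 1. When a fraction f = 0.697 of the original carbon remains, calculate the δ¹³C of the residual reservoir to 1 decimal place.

2.8‰

Rayleigh residual: δ_res = (δ₀ + 1000)·f^(α−1) − 1000
α = ε/1000 + 1 = 0.99190, so α − 1 = -0.00810
f^(α−1) = 0.697^(-0.00810) = 1.002928
δ_res = (-0.1 + 1000) × 1.002928 − 1000 = 1002.828 − 1000 = 2.83‰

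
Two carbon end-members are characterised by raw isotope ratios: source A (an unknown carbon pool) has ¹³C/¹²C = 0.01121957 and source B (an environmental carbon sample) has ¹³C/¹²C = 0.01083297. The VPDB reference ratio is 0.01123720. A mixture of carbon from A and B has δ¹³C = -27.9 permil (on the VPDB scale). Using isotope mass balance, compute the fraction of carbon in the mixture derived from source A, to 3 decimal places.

δ_A = (0.01121957/0.01123720 − 1)×1000 = (0.998431 − 1)×1000 = -1.569 permil
δ_B = (0.01083297/0.01123720 − 1)×1000 = (0.964028 − 1)×1000 = -35.972 permil
f_A = (δ_mix − δ_B)/(δ_A − δ_B) = (-27.9 − (-35.972))/(-1.569 − (-35.972))
f_A = 8.072 / 34.404 = 0.2346

0.235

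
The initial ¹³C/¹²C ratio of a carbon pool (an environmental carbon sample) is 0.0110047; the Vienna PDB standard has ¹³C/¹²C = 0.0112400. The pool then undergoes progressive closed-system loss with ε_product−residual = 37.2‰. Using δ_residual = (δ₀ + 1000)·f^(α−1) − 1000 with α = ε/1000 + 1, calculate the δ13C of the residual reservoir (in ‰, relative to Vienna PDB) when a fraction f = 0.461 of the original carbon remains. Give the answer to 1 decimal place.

-48.7‰

δ₀ = (0.0110047/0.0112400 − 1)×1000 = (0.979066 − 1)×1000 = -20.934‰
α − 1 = ε/1000 = 0.0372
f^(α−1) = 0.461^(0.0372) = 0.971605
δ_res = (-20.934 + 1000) × 0.971605 − 1000 = 951.265 − 1000 = -48.73‰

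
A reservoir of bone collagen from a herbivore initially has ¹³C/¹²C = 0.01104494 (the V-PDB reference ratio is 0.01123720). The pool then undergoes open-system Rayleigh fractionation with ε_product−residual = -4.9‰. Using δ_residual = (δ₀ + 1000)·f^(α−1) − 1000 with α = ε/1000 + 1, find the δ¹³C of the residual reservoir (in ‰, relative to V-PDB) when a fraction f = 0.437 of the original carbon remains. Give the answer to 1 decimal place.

δ₀ = (0.01104494/0.01123720 − 1)×1000 = (0.982891 − 1)×1000 = -17.109‰
α − 1 = ε/1000 = -0.0049
f^(α−1) = 0.437^(-0.0049) = 1.004065
δ_res = (-17.109 + 1000) × 1.004065 − 1000 = 986.886 − 1000 = -13.11‰

-13.1‰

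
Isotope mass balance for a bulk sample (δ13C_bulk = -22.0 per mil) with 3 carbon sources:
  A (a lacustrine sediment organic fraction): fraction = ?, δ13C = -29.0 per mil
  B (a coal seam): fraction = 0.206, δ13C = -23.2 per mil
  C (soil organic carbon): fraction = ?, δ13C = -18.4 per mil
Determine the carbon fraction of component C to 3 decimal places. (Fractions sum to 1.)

0.548

Let f_C and f_A be the unknown fractions; fractions sum to 1 so f_C + f_A = 0.794.
Mass balance: Σ fᵢ·δᵢ = δ_bulk ⇒ f_C·(-18.4) + f_A·(-29.0) = -22.0 − (-4.779) = -17.221
Substitute f_A = 0.794 − f_C:
f_C·(-18.4 − -29.0) = -17.221 − 0.794×(-29.0) = 5.805
f_C = 5.805 / 10.6 = 0.5477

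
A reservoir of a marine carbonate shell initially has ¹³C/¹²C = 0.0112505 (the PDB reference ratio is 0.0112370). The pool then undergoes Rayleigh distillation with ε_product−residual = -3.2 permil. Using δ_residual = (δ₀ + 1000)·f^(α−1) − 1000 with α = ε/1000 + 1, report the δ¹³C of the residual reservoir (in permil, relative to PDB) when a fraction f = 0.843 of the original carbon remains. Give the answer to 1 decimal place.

1.7 permil

δ₀ = (0.0112505/0.0112370 − 1)×1000 = (1.001201 − 1)×1000 = 1.201 permil
α − 1 = ε/1000 = -0.0032
f^(α−1) = 0.843^(-0.0032) = 1.000547
δ_res = (1.201 + 1000) × 1.000547 − 1000 = 1001.749 − 1000 = 1.75 permil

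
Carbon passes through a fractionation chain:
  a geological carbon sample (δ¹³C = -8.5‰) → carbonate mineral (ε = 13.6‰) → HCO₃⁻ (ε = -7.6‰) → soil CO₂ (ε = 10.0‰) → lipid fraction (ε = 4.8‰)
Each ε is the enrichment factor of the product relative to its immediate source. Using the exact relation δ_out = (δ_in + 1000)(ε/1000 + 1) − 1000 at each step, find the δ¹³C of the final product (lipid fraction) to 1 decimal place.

step 1: δ = (-8.50 + 1000)·(13.6/1000 + 1) − 1000 = 4.98‰
step 2: δ = (4.98 + 1000)·(-7.6/1000 + 1) − 1000 = -2.65‰
step 3: δ = (-2.65 + 1000)·(10.0/1000 + 1) − 1000 = 7.32‰
step 4: δ = (7.32 + 1000)·(4.8/1000 + 1) − 1000 = 12.16‰

12.2‰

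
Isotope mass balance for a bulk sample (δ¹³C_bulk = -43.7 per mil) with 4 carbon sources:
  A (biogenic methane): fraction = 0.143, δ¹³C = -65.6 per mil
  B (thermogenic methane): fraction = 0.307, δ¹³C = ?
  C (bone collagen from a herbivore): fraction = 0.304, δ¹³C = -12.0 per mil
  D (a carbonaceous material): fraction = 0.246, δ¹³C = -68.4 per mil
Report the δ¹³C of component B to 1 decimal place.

-45.1 per mil

Isotope mass balance: δ_bulk = Σ fᵢ·δᵢ.
-43.7 = 0.143×(-65.6) + 0.307×δ_B + 0.304×(-12.0) + 0.246×(-68.4)
0.307·δ_B = -43.7 − (-29.855) = -13.845
δ_B = -13.845 / 0.307 = -45.10 per mil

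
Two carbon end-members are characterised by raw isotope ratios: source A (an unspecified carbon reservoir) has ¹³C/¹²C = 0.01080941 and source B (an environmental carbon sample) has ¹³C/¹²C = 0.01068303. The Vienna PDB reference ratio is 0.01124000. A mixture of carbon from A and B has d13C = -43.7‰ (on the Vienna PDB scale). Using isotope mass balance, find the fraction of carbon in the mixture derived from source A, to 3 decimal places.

δ_A = (0.01080941/0.01124000 − 1)×1000 = (0.961691 − 1)×1000 = -38.309‰
δ_B = (0.01068303/0.01124000 − 1)×1000 = (0.950448 − 1)×1000 = -49.552‰
f_A = (δ_mix − δ_B)/(δ_A − δ_B) = (-43.7 − (-49.552))/(-38.309 − (-49.552))
f_A = 5.852 / 11.244 = 0.5205

0.521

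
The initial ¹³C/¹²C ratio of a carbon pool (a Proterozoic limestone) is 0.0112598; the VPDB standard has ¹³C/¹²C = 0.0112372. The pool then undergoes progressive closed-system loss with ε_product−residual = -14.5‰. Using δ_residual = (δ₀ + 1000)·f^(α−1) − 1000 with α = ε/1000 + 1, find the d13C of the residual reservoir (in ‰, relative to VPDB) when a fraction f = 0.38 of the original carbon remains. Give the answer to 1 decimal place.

16.2‰

δ₀ = (0.0112598/0.0112372 − 1)×1000 = (1.002011 − 1)×1000 = 2.011‰
α − 1 = ε/1000 = -0.0145
f^(α−1) = 0.38^(-0.0145) = 1.014129
δ_res = (2.011 + 1000) × 1.014129 − 1000 = 1016.168 − 1000 = 16.17‰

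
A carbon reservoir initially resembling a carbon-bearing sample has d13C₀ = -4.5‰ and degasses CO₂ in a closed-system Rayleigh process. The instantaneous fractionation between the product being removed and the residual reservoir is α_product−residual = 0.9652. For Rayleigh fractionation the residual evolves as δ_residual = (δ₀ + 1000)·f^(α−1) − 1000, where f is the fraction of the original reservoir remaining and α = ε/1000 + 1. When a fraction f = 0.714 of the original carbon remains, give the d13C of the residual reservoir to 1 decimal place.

7.2‰

Rayleigh residual: δ_res = (δ₀ + 1000)·f^(α−1) − 1000
α − 1 = -0.03480
f^(α−1) = 0.714^(-0.03480) = 1.011792
δ_res = (-4.5 + 1000) × 1.011792 − 1000 = 1007.239 − 1000 = 7.24‰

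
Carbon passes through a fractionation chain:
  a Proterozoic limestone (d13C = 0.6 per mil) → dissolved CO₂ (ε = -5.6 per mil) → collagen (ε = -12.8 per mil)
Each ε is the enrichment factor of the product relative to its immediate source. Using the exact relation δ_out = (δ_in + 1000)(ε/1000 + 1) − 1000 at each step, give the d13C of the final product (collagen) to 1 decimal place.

step 1: δ = (0.60 + 1000)·(-5.6/1000 + 1) − 1000 = -5.00 per mil
step 2: δ = (-5.00 + 1000)·(-12.8/1000 + 1) − 1000 = -17.74 per mil

-17.7 per mil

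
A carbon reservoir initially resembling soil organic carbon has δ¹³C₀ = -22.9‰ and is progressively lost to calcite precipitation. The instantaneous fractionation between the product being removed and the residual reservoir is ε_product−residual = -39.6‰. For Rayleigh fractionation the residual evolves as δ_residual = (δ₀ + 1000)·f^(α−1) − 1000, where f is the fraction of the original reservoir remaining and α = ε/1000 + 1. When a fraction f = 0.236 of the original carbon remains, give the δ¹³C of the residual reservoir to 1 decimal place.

Rayleigh residual: δ_res = (δ₀ + 1000)·f^(α−1) − 1000
α = ε/1000 + 1 = 0.96040, so α − 1 = -0.03960
f^(α−1) = 0.236^(-0.03960) = 1.058846
δ_res = (-22.9 + 1000) × 1.058846 − 1000 = 1034.598 − 1000 = 34.60‰

34.6‰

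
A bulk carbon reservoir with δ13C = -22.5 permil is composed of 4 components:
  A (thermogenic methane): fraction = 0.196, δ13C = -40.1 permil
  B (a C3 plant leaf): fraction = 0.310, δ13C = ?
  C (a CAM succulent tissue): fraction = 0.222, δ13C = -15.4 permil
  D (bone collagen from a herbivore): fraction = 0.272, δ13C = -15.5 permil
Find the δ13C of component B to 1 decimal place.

-22.6 permil

Isotope mass balance: δ_bulk = Σ fᵢ·δᵢ.
-22.5 = 0.196×(-40.1) + 0.310×δ_B + 0.222×(-15.4) + 0.272×(-15.5)
0.310·δ_B = -22.5 − (-15.494) = -7.006
δ_B = -7.006 / 0.310 = -22.60 permil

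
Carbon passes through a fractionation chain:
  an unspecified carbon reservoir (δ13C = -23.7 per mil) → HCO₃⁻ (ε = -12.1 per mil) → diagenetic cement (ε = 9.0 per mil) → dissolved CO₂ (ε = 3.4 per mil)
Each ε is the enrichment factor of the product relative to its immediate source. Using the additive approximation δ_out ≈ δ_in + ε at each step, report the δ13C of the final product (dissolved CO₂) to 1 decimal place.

-23.4 per mil

step 1: δ ≈ -23.7 + (-12.1) = -35.8 per mil
step 2: δ ≈ -35.8 + (9.0) = -26.8 per mil
step 3: δ ≈ -26.8 + (3.4) = -23.4 per mil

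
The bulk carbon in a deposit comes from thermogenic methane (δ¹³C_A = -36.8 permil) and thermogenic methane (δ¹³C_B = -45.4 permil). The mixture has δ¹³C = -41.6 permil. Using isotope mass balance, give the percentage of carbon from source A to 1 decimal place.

44.2%

δ_mix = f_A·δ_A + (1 − f_A)·δ_B  ⇒  f_A = (δ_mix − δ_B)/(δ_A − δ_B)
f_A = (-41.6 − (-45.4)) / (-36.8 − (-45.4))
f_A = 3.8 / 8.6 = 0.4419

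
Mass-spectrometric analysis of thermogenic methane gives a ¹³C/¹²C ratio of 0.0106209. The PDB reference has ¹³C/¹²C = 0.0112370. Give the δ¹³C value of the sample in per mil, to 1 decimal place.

-54.8 per mil

δ¹³C = (R_sample / R_standard − 1) × 1000
R_sample / R_standard = 0.0106209 / 0.0112370 = 0.945172
δ¹³C = (0.945172 − 1) × 1000 = -54.83 per mil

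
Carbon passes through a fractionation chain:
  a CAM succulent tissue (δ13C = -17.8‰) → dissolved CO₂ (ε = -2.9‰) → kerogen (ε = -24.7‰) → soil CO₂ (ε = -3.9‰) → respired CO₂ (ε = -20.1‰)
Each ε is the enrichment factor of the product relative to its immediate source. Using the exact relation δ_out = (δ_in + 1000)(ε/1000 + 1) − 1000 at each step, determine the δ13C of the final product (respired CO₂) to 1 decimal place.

-67.7‰

step 1: δ = (-17.80 + 1000)·(-2.9/1000 + 1) − 1000 = -20.65‰
step 2: δ = (-20.65 + 1000)·(-24.7/1000 + 1) − 1000 = -44.84‰
step 3: δ = (-44.84 + 1000)·(-3.9/1000 + 1) − 1000 = -48.56‰
step 4: δ = (-48.56 + 1000)·(-20.1/1000 + 1) − 1000 = -67.69‰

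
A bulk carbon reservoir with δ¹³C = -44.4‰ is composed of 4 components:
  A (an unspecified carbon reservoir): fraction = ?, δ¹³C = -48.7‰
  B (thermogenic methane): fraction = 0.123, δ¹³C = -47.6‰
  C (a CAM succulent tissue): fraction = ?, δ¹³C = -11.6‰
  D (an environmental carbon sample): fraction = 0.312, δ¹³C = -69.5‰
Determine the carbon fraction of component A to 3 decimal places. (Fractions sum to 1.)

Let f_A and f_C be the unknown fractions; fractions sum to 1 so f_A + f_C = 0.565.
Mass balance: Σ fᵢ·δᵢ = δ_bulk ⇒ f_A·(-48.7) + f_C·(-11.6) = -44.4 − (-27.539) = -16.861
Substitute f_C = 0.565 − f_A:
f_A·(-48.7 − -11.6) = -16.861 − 0.565×(-11.6) = -10.307
f_A = -10.307 / -37.1 = 0.2778

0.278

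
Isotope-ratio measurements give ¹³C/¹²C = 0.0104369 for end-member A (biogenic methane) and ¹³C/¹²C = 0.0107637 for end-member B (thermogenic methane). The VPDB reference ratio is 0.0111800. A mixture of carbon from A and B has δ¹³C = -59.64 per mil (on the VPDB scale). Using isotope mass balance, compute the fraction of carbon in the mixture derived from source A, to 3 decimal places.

0.766

δ_A = (0.0104369/0.0111800 − 1)×1000 = (0.933533 − 1)×1000 = -66.467 per mil
δ_B = (0.0107637/0.0111800 − 1)×1000 = (0.962764 − 1)×1000 = -37.236 per mil
f_A = (δ_mix − δ_B)/(δ_A − δ_B) = (-59.64 − (-37.236))/(-66.467 − (-37.236))
f_A = -22.404 / -29.231 = 0.7664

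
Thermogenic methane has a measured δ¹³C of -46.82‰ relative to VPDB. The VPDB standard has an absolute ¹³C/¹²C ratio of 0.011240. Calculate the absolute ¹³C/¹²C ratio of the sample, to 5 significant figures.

R_sample = R_standard × (δ¹³C/1000 + 1)
R_sample = 0.011240 × (-46.82/1000 + 1) = 0.011240 × 0.953180
R_sample = 0.0107137

0.010714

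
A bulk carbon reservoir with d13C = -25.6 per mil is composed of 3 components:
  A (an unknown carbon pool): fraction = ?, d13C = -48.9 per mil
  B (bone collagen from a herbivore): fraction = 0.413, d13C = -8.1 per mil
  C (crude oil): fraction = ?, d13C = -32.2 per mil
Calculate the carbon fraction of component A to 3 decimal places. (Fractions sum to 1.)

0.201

Let f_A and f_C be the unknown fractions; fractions sum to 1 so f_A + f_C = 0.587.
Mass balance: Σ fᵢ·δᵢ = δ_bulk ⇒ f_A·(-48.9) + f_C·(-32.2) = -25.6 − (-3.345) = -22.255
Substitute f_C = 0.587 − f_A:
f_A·(-48.9 − -32.2) = -22.255 − 0.587×(-32.2) = -3.353
f_A = -3.353 / -16.7 = 0.2008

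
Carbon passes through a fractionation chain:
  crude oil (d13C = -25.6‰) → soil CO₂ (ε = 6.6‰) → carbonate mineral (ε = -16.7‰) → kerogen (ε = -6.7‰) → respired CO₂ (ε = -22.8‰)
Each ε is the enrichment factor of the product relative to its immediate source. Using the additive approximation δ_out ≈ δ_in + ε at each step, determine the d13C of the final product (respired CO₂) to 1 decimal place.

-65.2‰

step 1: δ ≈ -25.6 + (6.6) = -19.0‰
step 2: δ ≈ -19.0 + (-16.7) = -35.7‰
step 3: δ ≈ -35.7 + (-6.7) = -42.4‰
step 4: δ ≈ -42.4 + (-22.8) = -65.2‰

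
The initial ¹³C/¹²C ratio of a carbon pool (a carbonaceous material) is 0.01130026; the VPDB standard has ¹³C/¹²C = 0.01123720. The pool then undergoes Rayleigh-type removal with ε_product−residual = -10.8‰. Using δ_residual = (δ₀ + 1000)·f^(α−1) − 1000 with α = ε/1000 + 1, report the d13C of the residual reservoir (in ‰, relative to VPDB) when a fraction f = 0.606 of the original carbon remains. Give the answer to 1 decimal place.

δ₀ = (0.01130026/0.01123720 − 1)×1000 = (1.005612 − 1)×1000 = 5.612‰
α − 1 = ε/1000 = -0.0108
f^(α−1) = 0.606^(-0.0108) = 1.005424
δ_res = (5.612 + 1000) × 1.005424 − 1000 = 1011.066 − 1000 = 11.07‰

11.1‰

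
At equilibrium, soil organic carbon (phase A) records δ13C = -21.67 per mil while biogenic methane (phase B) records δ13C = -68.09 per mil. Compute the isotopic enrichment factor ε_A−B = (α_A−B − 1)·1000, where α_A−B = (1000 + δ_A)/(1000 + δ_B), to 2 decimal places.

α_A−B = (1000 + -21.67) / (1000 + -68.09) = 978.33 / 931.91 = 1.049812
ε_A−B = (1.049812 − 1) × 1000 = 49.812 per mil
(The approximation ε ≈ δ_A − δ_B would give 46.42 per mil.)

49.81 per mil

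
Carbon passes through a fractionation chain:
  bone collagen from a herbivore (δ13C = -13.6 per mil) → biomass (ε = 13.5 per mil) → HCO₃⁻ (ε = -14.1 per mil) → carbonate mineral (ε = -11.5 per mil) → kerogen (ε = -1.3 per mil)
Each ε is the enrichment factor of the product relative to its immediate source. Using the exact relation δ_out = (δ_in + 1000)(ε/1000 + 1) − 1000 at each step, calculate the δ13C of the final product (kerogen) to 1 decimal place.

-27.0 per mil

step 1: δ = (-13.60 + 1000)·(13.5/1000 + 1) − 1000 = -0.28 per mil
step 2: δ = (-0.28 + 1000)·(-14.1/1000 + 1) − 1000 = -14.38 per mil
step 3: δ = (-14.38 + 1000)·(-11.5/1000 + 1) − 1000 = -25.71 per mil
step 4: δ = (-25.71 + 1000)·(-1.3/1000 + 1) − 1000 = -26.98 per mil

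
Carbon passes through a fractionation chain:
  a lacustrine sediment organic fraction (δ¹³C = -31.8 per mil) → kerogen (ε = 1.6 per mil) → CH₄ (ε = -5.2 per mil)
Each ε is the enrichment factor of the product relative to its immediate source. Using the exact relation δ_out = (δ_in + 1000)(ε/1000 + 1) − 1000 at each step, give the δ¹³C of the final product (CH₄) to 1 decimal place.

step 1: δ = (-31.80 + 1000)·(1.6/1000 + 1) − 1000 = -30.25 per mil
step 2: δ = (-30.25 + 1000)·(-5.2/1000 + 1) − 1000 = -35.29 per mil

-35.3 per mil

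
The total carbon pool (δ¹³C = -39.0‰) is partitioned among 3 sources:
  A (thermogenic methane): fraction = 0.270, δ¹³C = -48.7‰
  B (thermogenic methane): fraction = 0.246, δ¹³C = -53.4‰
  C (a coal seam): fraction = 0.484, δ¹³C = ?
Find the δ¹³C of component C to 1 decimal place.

-26.3‰

Isotope mass balance: δ_bulk = Σ fᵢ·δᵢ.
-39.0 = 0.270×(-48.7) + 0.246×(-53.4) + 0.484×δ_C
0.484·δ_C = -39.0 − (-26.285) = -12.715
δ_C = -12.715 / 0.484 = -26.27‰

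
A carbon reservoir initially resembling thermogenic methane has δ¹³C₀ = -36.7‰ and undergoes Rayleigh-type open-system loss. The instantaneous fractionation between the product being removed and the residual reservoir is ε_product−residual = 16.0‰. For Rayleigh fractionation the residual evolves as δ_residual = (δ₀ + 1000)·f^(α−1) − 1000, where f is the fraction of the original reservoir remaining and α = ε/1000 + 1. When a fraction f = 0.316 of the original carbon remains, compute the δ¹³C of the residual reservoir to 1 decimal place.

Rayleigh residual: δ_res = (δ₀ + 1000)·f^(α−1) − 1000
α = ε/1000 + 1 = 1.01600, so α − 1 = 0.01600
f^(α−1) = 0.316^(0.01600) = 0.981737
δ_res = (-36.7 + 1000) × 0.981737 − 1000 = 945.707 − 1000 = -54.29‰

-54.3‰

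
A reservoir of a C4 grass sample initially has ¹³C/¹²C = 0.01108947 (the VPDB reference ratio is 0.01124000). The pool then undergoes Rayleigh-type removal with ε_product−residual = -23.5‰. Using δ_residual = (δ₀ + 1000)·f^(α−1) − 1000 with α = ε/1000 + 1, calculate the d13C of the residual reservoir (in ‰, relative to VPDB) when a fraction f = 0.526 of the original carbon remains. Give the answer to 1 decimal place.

δ₀ = (0.01108947/0.01124000 − 1)×1000 = (0.986608 − 1)×1000 = -13.392‰
α − 1 = ε/1000 = -0.0235
f^(α−1) = 0.526^(-0.0235) = 1.015212
δ_res = (-13.392 + 1000) × 1.015212 − 1000 = 1001.616 − 1000 = 1.62‰

1.6‰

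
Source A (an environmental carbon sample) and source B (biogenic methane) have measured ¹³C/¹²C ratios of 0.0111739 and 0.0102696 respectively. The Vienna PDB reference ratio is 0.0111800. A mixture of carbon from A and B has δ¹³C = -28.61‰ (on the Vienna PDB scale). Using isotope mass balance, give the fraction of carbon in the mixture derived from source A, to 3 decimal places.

0.653

δ_A = (0.0111739/0.0111800 − 1)×1000 = (0.999454 − 1)×1000 = -0.546‰
δ_B = (0.0102696/0.0111800 − 1)×1000 = (0.918569 − 1)×1000 = -81.431‰
f_A = (δ_mix − δ_B)/(δ_A − δ_B) = (-28.61 − (-81.431))/(-0.546 − (-81.431))
f_A = 52.821 / 80.886 = 0.6530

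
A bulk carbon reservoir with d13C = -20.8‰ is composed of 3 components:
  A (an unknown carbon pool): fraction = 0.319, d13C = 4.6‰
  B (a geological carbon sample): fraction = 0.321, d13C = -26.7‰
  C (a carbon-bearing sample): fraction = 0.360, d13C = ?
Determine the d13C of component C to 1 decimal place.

Isotope mass balance: δ_bulk = Σ fᵢ·δᵢ.
-20.8 = 0.319×(4.6) + 0.321×(-26.7) + 0.360×δ_C
0.360·δ_C = -20.8 − (-7.103) = -13.697
δ_C = -13.697 / 0.360 = -38.05‰

-38.0‰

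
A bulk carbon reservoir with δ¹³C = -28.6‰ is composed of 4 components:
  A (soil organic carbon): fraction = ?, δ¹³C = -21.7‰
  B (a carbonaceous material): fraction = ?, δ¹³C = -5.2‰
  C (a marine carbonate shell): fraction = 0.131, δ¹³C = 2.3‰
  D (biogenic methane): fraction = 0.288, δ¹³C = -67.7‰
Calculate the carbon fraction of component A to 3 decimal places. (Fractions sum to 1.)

0.387

Let f_A and f_B be the unknown fractions; fractions sum to 1 so f_A + f_B = 0.581.
Mass balance: Σ fᵢ·δᵢ = δ_bulk ⇒ f_A·(-21.7) + f_B·(-5.2) = -28.6 − (-19.196) = -9.404
Substitute f_B = 0.581 − f_A:
f_A·(-21.7 − -5.2) = -9.404 − 0.581×(-5.2) = -6.383
f_A = -6.383 / -16.5 = 0.3868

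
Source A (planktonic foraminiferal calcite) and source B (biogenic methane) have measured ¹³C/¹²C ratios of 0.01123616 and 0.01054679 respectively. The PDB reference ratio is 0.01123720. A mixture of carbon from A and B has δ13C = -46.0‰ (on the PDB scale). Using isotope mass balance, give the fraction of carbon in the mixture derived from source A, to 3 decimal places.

0.252

δ_A = (0.01123616/0.01123720 − 1)×1000 = (0.999907 − 1)×1000 = -0.093‰
δ_B = (0.01054679/0.01123720 − 1)×1000 = (0.938560 − 1)×1000 = -61.440‰
f_A = (δ_mix − δ_B)/(δ_A − δ_B) = (-46.0 − (-61.440))/(-0.093 − (-61.440))
f_A = 15.440 / 61.347 = 0.2517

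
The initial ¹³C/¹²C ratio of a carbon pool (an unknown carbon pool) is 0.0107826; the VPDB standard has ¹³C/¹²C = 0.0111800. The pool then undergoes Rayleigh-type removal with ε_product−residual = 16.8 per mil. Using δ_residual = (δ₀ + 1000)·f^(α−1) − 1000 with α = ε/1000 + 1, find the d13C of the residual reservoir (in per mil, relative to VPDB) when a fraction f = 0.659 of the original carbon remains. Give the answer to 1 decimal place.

-42.3 per mil

δ₀ = (0.0107826/0.0111800 − 1)×1000 = (0.964454 − 1)×1000 = -35.546 per mil
α − 1 = ε/1000 = 0.0168
f^(α−1) = 0.659^(0.0168) = 0.993018
δ_res = (-35.546 + 1000) × 0.993018 − 1000 = 957.721 − 1000 = -42.28 per mil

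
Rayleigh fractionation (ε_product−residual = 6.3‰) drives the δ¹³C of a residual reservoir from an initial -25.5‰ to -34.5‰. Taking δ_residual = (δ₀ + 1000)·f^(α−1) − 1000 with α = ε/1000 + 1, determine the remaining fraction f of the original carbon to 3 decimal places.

0.229

α − 1 = ε/1000 = 0.0063
(δ_res + 1000)/(δ₀ + 1000) = (-34.5 + 1000)/(-25.5 + 1000) = 965.5/974.5 = 0.990764
f = 0.990764^(1/0.0063) = exp(ln(0.990764)/0.0063) = exp(-0.00928/0.0063)
f = exp(-1.4728) = 0.2293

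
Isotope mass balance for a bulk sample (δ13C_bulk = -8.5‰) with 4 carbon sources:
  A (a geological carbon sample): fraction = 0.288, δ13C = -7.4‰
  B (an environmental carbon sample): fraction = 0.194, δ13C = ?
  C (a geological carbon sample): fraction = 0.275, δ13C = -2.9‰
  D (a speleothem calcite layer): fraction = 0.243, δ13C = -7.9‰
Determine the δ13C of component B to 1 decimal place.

Isotope mass balance: δ_bulk = Σ fᵢ·δᵢ.
-8.5 = 0.288×(-7.4) + 0.194×δ_B + 0.275×(-2.9) + 0.243×(-7.9)
0.194·δ_B = -8.5 − (-4.848) = -3.652
δ_B = -3.652 / 0.194 = -18.82‰

-18.8‰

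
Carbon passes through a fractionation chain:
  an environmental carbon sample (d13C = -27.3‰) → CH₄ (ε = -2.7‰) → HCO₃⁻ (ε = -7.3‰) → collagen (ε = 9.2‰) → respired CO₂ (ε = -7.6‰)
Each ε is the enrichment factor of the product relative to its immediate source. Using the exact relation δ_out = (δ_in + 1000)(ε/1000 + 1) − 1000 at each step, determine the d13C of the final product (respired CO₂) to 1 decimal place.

-35.5‰

step 1: δ = (-27.30 + 1000)·(-2.7/1000 + 1) − 1000 = -29.93‰
step 2: δ = (-29.93 + 1000)·(-7.3/1000 + 1) − 1000 = -37.01‰
step 3: δ = (-37.01 + 1000)·(9.2/1000 + 1) − 1000 = -28.15‰
step 4: δ = (-28.15 + 1000)·(-7.6/1000 + 1) − 1000 = -35.53‰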